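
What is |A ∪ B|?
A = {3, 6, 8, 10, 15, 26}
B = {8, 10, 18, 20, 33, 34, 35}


Set A = {3, 6, 8, 10, 15, 26}, |A| = 6
Set B = {8, 10, 18, 20, 33, 34, 35}, |B| = 7
A ∩ B = {8, 10}, |A ∩ B| = 2
|A ∪ B| = |A| + |B| - |A ∩ B| = 6 + 7 - 2 = 11

11


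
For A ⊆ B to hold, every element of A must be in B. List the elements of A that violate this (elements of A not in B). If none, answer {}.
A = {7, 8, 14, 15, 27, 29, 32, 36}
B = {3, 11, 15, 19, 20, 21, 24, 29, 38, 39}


Set A = {7, 8, 14, 15, 27, 29, 32, 36}
Set B = {3, 11, 15, 19, 20, 21, 24, 29, 38, 39}
Check each element of A against B:
7 ∉ B (include), 8 ∉ B (include), 14 ∉ B (include), 15 ∈ B, 27 ∉ B (include), 29 ∈ B, 32 ∉ B (include), 36 ∉ B (include)
Elements of A not in B: {7, 8, 14, 27, 32, 36}

{7, 8, 14, 27, 32, 36}


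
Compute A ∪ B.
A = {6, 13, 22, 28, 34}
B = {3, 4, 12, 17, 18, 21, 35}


Set A = {6, 13, 22, 28, 34}
Set B = {3, 4, 12, 17, 18, 21, 35}
A ∪ B includes all elements in either set.
Elements from A: {6, 13, 22, 28, 34}
Elements from B not already included: {3, 4, 12, 17, 18, 21, 35}
A ∪ B = {3, 4, 6, 12, 13, 17, 18, 21, 22, 28, 34, 35}

{3, 4, 6, 12, 13, 17, 18, 21, 22, 28, 34, 35}


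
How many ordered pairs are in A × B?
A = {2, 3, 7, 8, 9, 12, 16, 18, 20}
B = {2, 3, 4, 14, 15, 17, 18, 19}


Set A = {2, 3, 7, 8, 9, 12, 16, 18, 20} has 9 elements.
Set B = {2, 3, 4, 14, 15, 17, 18, 19} has 8 elements.
|A × B| = |A| × |B| = 9 × 8 = 72

72


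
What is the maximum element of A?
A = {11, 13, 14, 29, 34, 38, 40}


Set A = {11, 13, 14, 29, 34, 38, 40}
Elements in ascending order: 11, 13, 14, 29, 34, 38, 40
The largest element is 40.

40


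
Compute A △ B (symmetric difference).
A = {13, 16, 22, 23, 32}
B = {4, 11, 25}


Set A = {13, 16, 22, 23, 32}
Set B = {4, 11, 25}
A △ B = (A \ B) ∪ (B \ A)
Elements in A but not B: {13, 16, 22, 23, 32}
Elements in B but not A: {4, 11, 25}
A △ B = {4, 11, 13, 16, 22, 23, 25, 32}

{4, 11, 13, 16, 22, 23, 25, 32}


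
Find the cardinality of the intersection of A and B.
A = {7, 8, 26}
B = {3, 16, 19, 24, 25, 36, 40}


Set A = {7, 8, 26}
Set B = {3, 16, 19, 24, 25, 36, 40}
A ∩ B = {}
|A ∩ B| = 0

0


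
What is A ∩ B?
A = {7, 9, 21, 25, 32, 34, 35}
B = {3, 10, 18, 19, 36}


Set A = {7, 9, 21, 25, 32, 34, 35}
Set B = {3, 10, 18, 19, 36}
A ∩ B includes only elements in both sets.
Check each element of A against B:
7 ✗, 9 ✗, 21 ✗, 25 ✗, 32 ✗, 34 ✗, 35 ✗
A ∩ B = {}

{}


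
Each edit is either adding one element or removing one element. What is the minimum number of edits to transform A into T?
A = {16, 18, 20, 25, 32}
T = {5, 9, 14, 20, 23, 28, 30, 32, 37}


Set A = {16, 18, 20, 25, 32}
Set T = {5, 9, 14, 20, 23, 28, 30, 32, 37}
Elements to remove from A (in A, not in T): {16, 18, 25} → 3 removals
Elements to add to A (in T, not in A): {5, 9, 14, 23, 28, 30, 37} → 7 additions
Total edits = 3 + 7 = 10

10


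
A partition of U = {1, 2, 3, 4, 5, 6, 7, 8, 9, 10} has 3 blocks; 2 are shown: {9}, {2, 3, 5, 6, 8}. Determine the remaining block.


U = {1, 2, 3, 4, 5, 6, 7, 8, 9, 10}
Shown blocks: {9}, {2, 3, 5, 6, 8}
A partition's blocks are pairwise disjoint and cover U, so the missing block = U \ (union of shown blocks).
Union of shown blocks: {2, 3, 5, 6, 8, 9}
Missing block = U \ (union) = {1, 4, 7, 10}

{1, 4, 7, 10}


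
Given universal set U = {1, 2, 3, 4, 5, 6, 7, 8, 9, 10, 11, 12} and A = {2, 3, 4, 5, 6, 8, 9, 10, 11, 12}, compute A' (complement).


Universal set U = {1, 2, 3, 4, 5, 6, 7, 8, 9, 10, 11, 12}
Set A = {2, 3, 4, 5, 6, 8, 9, 10, 11, 12}
A' = U \ A = elements in U but not in A
Checking each element of U:
1 (not in A, include), 2 (in A, exclude), 3 (in A, exclude), 4 (in A, exclude), 5 (in A, exclude), 6 (in A, exclude), 7 (not in A, include), 8 (in A, exclude), 9 (in A, exclude), 10 (in A, exclude), 11 (in A, exclude), 12 (in A, exclude)
A' = {1, 7}

{1, 7}


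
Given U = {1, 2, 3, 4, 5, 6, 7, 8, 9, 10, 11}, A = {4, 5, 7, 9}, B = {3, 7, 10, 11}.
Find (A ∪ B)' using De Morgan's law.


U = {1, 2, 3, 4, 5, 6, 7, 8, 9, 10, 11}
A = {4, 5, 7, 9}, B = {3, 7, 10, 11}
A ∪ B = {3, 4, 5, 7, 9, 10, 11}
(A ∪ B)' = U \ (A ∪ B) = {1, 2, 6, 8}
Verification via A' ∩ B': A' = {1, 2, 3, 6, 8, 10, 11}, B' = {1, 2, 4, 5, 6, 8, 9}
A' ∩ B' = {1, 2, 6, 8} ✓

{1, 2, 6, 8}


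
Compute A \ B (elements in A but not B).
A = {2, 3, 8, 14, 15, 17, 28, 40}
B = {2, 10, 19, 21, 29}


Set A = {2, 3, 8, 14, 15, 17, 28, 40}
Set B = {2, 10, 19, 21, 29}
A \ B includes elements in A that are not in B.
Check each element of A:
2 (in B, remove), 3 (not in B, keep), 8 (not in B, keep), 14 (not in B, keep), 15 (not in B, keep), 17 (not in B, keep), 28 (not in B, keep), 40 (not in B, keep)
A \ B = {3, 8, 14, 15, 17, 28, 40}

{3, 8, 14, 15, 17, 28, 40}


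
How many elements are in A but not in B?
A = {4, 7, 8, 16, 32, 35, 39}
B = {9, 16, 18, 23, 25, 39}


Set A = {4, 7, 8, 16, 32, 35, 39}
Set B = {9, 16, 18, 23, 25, 39}
A \ B = {4, 7, 8, 32, 35}
|A \ B| = 5

5


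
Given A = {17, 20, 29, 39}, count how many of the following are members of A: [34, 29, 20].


Set A = {17, 20, 29, 39}
Candidates: [34, 29, 20]
Check each candidate:
34 ∉ A, 29 ∈ A, 20 ∈ A
Count of candidates in A: 2

2


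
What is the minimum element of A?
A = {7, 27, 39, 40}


Set A = {7, 27, 39, 40}
Elements in ascending order: 7, 27, 39, 40
The smallest element is 7.

7


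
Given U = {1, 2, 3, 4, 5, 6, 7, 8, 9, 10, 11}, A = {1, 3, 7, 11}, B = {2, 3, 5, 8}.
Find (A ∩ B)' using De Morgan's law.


U = {1, 2, 3, 4, 5, 6, 7, 8, 9, 10, 11}
A = {1, 3, 7, 11}, B = {2, 3, 5, 8}
A ∩ B = {3}
(A ∩ B)' = U \ (A ∩ B) = {1, 2, 4, 5, 6, 7, 8, 9, 10, 11}
Verification via A' ∪ B': A' = {2, 4, 5, 6, 8, 9, 10}, B' = {1, 4, 6, 7, 9, 10, 11}
A' ∪ B' = {1, 2, 4, 5, 6, 7, 8, 9, 10, 11} ✓

{1, 2, 4, 5, 6, 7, 8, 9, 10, 11}


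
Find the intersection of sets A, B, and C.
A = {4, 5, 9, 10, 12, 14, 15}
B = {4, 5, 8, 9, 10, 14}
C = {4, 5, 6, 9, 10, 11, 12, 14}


Set A = {4, 5, 9, 10, 12, 14, 15}
Set B = {4, 5, 8, 9, 10, 14}
Set C = {4, 5, 6, 9, 10, 11, 12, 14}
First, A ∩ B = {4, 5, 9, 10, 14}
Then, (A ∩ B) ∩ C = {4, 5, 9, 10, 14}

{4, 5, 9, 10, 14}


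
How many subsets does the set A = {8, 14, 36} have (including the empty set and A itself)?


Set A = {8, 14, 36}
|A| = 3
The power set P(A) contains all subsets of A.
|P(A)| = 2^|A| = 2^3 = 8

8


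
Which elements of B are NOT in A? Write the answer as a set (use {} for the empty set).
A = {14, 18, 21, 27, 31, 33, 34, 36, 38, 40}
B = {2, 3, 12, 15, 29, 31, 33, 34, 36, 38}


Set A = {14, 18, 21, 27, 31, 33, 34, 36, 38, 40}
Set B = {2, 3, 12, 15, 29, 31, 33, 34, 36, 38}
Check each element of B against A:
2 ∉ A (include), 3 ∉ A (include), 12 ∉ A (include), 15 ∉ A (include), 29 ∉ A (include), 31 ∈ A, 33 ∈ A, 34 ∈ A, 36 ∈ A, 38 ∈ A
Elements of B not in A: {2, 3, 12, 15, 29}

{2, 3, 12, 15, 29}


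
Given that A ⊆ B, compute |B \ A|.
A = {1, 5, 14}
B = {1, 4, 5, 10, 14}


Set A = {1, 5, 14}, |A| = 3
Set B = {1, 4, 5, 10, 14}, |B| = 5
Since A ⊆ B: B \ A = {4, 10}
|B| - |A| = 5 - 3 = 2

2


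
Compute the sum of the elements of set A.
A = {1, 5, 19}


Set A = {1, 5, 19}
Sum = 1 + 5 + 19 = 25

25


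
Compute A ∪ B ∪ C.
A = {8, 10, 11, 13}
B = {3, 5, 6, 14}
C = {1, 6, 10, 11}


Set A = {8, 10, 11, 13}
Set B = {3, 5, 6, 14}
Set C = {1, 6, 10, 11}
First, A ∪ B = {3, 5, 6, 8, 10, 11, 13, 14}
Then, (A ∪ B) ∪ C = {1, 3, 5, 6, 8, 10, 11, 13, 14}

{1, 3, 5, 6, 8, 10, 11, 13, 14}


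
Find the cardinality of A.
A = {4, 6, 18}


Set A = {4, 6, 18}
Listing elements: 4, 6, 18
Counting: 3 elements
|A| = 3

3


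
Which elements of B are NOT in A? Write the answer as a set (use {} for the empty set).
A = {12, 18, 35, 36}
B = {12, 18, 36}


Set A = {12, 18, 35, 36}
Set B = {12, 18, 36}
Check each element of B against A:
12 ∈ A, 18 ∈ A, 36 ∈ A
Elements of B not in A: {}

{}


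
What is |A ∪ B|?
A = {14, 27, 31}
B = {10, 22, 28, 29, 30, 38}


Set A = {14, 27, 31}, |A| = 3
Set B = {10, 22, 28, 29, 30, 38}, |B| = 6
A ∩ B = {}, |A ∩ B| = 0
|A ∪ B| = |A| + |B| - |A ∩ B| = 3 + 6 - 0 = 9

9


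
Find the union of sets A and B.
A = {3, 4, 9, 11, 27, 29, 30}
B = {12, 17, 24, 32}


Set A = {3, 4, 9, 11, 27, 29, 30}
Set B = {12, 17, 24, 32}
A ∪ B includes all elements in either set.
Elements from A: {3, 4, 9, 11, 27, 29, 30}
Elements from B not already included: {12, 17, 24, 32}
A ∪ B = {3, 4, 9, 11, 12, 17, 24, 27, 29, 30, 32}

{3, 4, 9, 11, 12, 17, 24, 27, 29, 30, 32}


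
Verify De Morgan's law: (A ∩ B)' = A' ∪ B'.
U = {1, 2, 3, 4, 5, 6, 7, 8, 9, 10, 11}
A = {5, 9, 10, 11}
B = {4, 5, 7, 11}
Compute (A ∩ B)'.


U = {1, 2, 3, 4, 5, 6, 7, 8, 9, 10, 11}
A = {5, 9, 10, 11}, B = {4, 5, 7, 11}
A ∩ B = {5, 11}
(A ∩ B)' = U \ (A ∩ B) = {1, 2, 3, 4, 6, 7, 8, 9, 10}
Verification via A' ∪ B': A' = {1, 2, 3, 4, 6, 7, 8}, B' = {1, 2, 3, 6, 8, 9, 10}
A' ∪ B' = {1, 2, 3, 4, 6, 7, 8, 9, 10} ✓

{1, 2, 3, 4, 6, 7, 8, 9, 10}


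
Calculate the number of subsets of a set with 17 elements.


The set has 17 elements.
The power set contains all possible subsets.
|P(A)| = 2^|A| = 2^17 = 131072

131072


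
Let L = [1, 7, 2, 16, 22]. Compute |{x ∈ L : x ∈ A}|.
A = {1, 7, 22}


Set A = {1, 7, 22}
Candidates: [1, 7, 2, 16, 22]
Check each candidate:
1 ∈ A, 7 ∈ A, 2 ∉ A, 16 ∉ A, 22 ∈ A
Count of candidates in A: 3

3


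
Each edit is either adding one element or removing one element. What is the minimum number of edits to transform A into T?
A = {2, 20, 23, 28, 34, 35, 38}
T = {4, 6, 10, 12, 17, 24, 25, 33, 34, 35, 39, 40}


Set A = {2, 20, 23, 28, 34, 35, 38}
Set T = {4, 6, 10, 12, 17, 24, 25, 33, 34, 35, 39, 40}
Elements to remove from A (in A, not in T): {2, 20, 23, 28, 38} → 5 removals
Elements to add to A (in T, not in A): {4, 6, 10, 12, 17, 24, 25, 33, 39, 40} → 10 additions
Total edits = 5 + 10 = 15

15


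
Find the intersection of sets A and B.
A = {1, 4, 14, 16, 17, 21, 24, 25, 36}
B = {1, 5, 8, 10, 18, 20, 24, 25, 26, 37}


Set A = {1, 4, 14, 16, 17, 21, 24, 25, 36}
Set B = {1, 5, 8, 10, 18, 20, 24, 25, 26, 37}
A ∩ B includes only elements in both sets.
Check each element of A against B:
1 ✓, 4 ✗, 14 ✗, 16 ✗, 17 ✗, 21 ✗, 24 ✓, 25 ✓, 36 ✗
A ∩ B = {1, 24, 25}

{1, 24, 25}


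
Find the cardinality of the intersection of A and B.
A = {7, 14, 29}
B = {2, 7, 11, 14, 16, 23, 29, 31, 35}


Set A = {7, 14, 29}
Set B = {2, 7, 11, 14, 16, 23, 29, 31, 35}
A ∩ B = {7, 14, 29}
|A ∩ B| = 3

3


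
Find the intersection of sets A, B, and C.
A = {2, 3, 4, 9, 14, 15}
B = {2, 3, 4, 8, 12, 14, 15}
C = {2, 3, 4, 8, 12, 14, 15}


Set A = {2, 3, 4, 9, 14, 15}
Set B = {2, 3, 4, 8, 12, 14, 15}
Set C = {2, 3, 4, 8, 12, 14, 15}
First, A ∩ B = {2, 3, 4, 14, 15}
Then, (A ∩ B) ∩ C = {2, 3, 4, 14, 15}

{2, 3, 4, 14, 15}


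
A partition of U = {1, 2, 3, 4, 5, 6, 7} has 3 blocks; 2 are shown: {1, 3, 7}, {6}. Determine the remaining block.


U = {1, 2, 3, 4, 5, 6, 7}
Shown blocks: {1, 3, 7}, {6}
A partition's blocks are pairwise disjoint and cover U, so the missing block = U \ (union of shown blocks).
Union of shown blocks: {1, 3, 6, 7}
Missing block = U \ (union) = {2, 4, 5}

{2, 4, 5}


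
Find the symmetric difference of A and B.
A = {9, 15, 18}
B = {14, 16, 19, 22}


Set A = {9, 15, 18}
Set B = {14, 16, 19, 22}
A △ B = (A \ B) ∪ (B \ A)
Elements in A but not B: {9, 15, 18}
Elements in B but not A: {14, 16, 19, 22}
A △ B = {9, 14, 15, 16, 18, 19, 22}

{9, 14, 15, 16, 18, 19, 22}


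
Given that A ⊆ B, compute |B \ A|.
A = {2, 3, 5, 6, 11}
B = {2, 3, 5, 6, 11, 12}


Set A = {2, 3, 5, 6, 11}, |A| = 5
Set B = {2, 3, 5, 6, 11, 12}, |B| = 6
Since A ⊆ B: B \ A = {12}
|B| - |A| = 6 - 5 = 1

1


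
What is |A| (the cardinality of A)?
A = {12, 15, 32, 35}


Set A = {12, 15, 32, 35}
Listing elements: 12, 15, 32, 35
Counting: 4 elements
|A| = 4

4


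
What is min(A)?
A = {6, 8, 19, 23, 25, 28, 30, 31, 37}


Set A = {6, 8, 19, 23, 25, 28, 30, 31, 37}
Elements in ascending order: 6, 8, 19, 23, 25, 28, 30, 31, 37
The smallest element is 6.

6


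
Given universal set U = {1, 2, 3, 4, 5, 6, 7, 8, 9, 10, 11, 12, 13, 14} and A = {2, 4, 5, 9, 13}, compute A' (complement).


Universal set U = {1, 2, 3, 4, 5, 6, 7, 8, 9, 10, 11, 12, 13, 14}
Set A = {2, 4, 5, 9, 13}
A' = U \ A = elements in U but not in A
Checking each element of U:
1 (not in A, include), 2 (in A, exclude), 3 (not in A, include), 4 (in A, exclude), 5 (in A, exclude), 6 (not in A, include), 7 (not in A, include), 8 (not in A, include), 9 (in A, exclude), 10 (not in A, include), 11 (not in A, include), 12 (not in A, include), 13 (in A, exclude), 14 (not in A, include)
A' = {1, 3, 6, 7, 8, 10, 11, 12, 14}

{1, 3, 6, 7, 8, 10, 11, 12, 14}


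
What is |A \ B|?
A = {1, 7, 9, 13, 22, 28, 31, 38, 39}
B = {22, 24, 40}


Set A = {1, 7, 9, 13, 22, 28, 31, 38, 39}
Set B = {22, 24, 40}
A \ B = {1, 7, 9, 13, 28, 31, 38, 39}
|A \ B| = 8

8


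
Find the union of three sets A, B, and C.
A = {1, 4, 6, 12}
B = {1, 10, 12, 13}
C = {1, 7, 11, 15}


Set A = {1, 4, 6, 12}
Set B = {1, 10, 12, 13}
Set C = {1, 7, 11, 15}
First, A ∪ B = {1, 4, 6, 10, 12, 13}
Then, (A ∪ B) ∪ C = {1, 4, 6, 7, 10, 11, 12, 13, 15}

{1, 4, 6, 7, 10, 11, 12, 13, 15}


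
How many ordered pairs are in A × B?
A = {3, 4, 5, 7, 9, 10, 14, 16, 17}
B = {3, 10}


Set A = {3, 4, 5, 7, 9, 10, 14, 16, 17} has 9 elements.
Set B = {3, 10} has 2 elements.
|A × B| = |A| × |B| = 9 × 2 = 18

18


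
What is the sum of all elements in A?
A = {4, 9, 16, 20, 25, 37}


Set A = {4, 9, 16, 20, 25, 37}
Sum = 4 + 9 + 16 + 20 + 25 + 37 = 111

111


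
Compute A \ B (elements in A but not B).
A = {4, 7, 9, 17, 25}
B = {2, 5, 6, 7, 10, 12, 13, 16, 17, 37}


Set A = {4, 7, 9, 17, 25}
Set B = {2, 5, 6, 7, 10, 12, 13, 16, 17, 37}
A \ B includes elements in A that are not in B.
Check each element of A:
4 (not in B, keep), 7 (in B, remove), 9 (not in B, keep), 17 (in B, remove), 25 (not in B, keep)
A \ B = {4, 9, 25}

{4, 9, 25}


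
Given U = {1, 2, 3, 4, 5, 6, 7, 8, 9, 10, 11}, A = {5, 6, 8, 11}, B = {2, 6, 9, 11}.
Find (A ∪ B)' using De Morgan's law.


U = {1, 2, 3, 4, 5, 6, 7, 8, 9, 10, 11}
A = {5, 6, 8, 11}, B = {2, 6, 9, 11}
A ∪ B = {2, 5, 6, 8, 9, 11}
(A ∪ B)' = U \ (A ∪ B) = {1, 3, 4, 7, 10}
Verification via A' ∩ B': A' = {1, 2, 3, 4, 7, 9, 10}, B' = {1, 3, 4, 5, 7, 8, 10}
A' ∩ B' = {1, 3, 4, 7, 10} ✓

{1, 3, 4, 7, 10}


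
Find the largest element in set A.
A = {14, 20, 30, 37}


Set A = {14, 20, 30, 37}
Elements in ascending order: 14, 20, 30, 37
The largest element is 37.

37


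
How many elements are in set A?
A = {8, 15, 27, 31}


Set A = {8, 15, 27, 31}
Listing elements: 8, 15, 27, 31
Counting: 4 elements
|A| = 4

4


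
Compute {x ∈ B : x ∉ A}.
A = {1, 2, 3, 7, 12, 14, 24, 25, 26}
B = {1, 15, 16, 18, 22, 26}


Set A = {1, 2, 3, 7, 12, 14, 24, 25, 26}
Set B = {1, 15, 16, 18, 22, 26}
Check each element of B against A:
1 ∈ A, 15 ∉ A (include), 16 ∉ A (include), 18 ∉ A (include), 22 ∉ A (include), 26 ∈ A
Elements of B not in A: {15, 16, 18, 22}

{15, 16, 18, 22}


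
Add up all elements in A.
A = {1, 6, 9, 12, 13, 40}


Set A = {1, 6, 9, 12, 13, 40}
Sum = 1 + 6 + 9 + 12 + 13 + 40 = 81

81


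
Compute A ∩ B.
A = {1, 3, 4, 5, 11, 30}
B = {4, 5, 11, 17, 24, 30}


Set A = {1, 3, 4, 5, 11, 30}
Set B = {4, 5, 11, 17, 24, 30}
A ∩ B includes only elements in both sets.
Check each element of A against B:
1 ✗, 3 ✗, 4 ✓, 5 ✓, 11 ✓, 30 ✓
A ∩ B = {4, 5, 11, 30}

{4, 5, 11, 30}


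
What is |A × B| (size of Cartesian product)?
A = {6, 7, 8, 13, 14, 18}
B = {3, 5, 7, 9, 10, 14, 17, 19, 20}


Set A = {6, 7, 8, 13, 14, 18} has 6 elements.
Set B = {3, 5, 7, 9, 10, 14, 17, 19, 20} has 9 elements.
|A × B| = |A| × |B| = 6 × 9 = 54

54


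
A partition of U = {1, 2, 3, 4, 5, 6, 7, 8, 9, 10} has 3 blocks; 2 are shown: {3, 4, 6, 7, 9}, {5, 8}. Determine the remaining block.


U = {1, 2, 3, 4, 5, 6, 7, 8, 9, 10}
Shown blocks: {3, 4, 6, 7, 9}, {5, 8}
A partition's blocks are pairwise disjoint and cover U, so the missing block = U \ (union of shown blocks).
Union of shown blocks: {3, 4, 5, 6, 7, 8, 9}
Missing block = U \ (union) = {1, 2, 10}

{1, 2, 10}


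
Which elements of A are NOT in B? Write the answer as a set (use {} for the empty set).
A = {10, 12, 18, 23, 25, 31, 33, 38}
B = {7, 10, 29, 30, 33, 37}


Set A = {10, 12, 18, 23, 25, 31, 33, 38}
Set B = {7, 10, 29, 30, 33, 37}
Check each element of A against B:
10 ∈ B, 12 ∉ B (include), 18 ∉ B (include), 23 ∉ B (include), 25 ∉ B (include), 31 ∉ B (include), 33 ∈ B, 38 ∉ B (include)
Elements of A not in B: {12, 18, 23, 25, 31, 38}

{12, 18, 23, 25, 31, 38}


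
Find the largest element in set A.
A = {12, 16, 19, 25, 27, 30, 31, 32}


Set A = {12, 16, 19, 25, 27, 30, 31, 32}
Elements in ascending order: 12, 16, 19, 25, 27, 30, 31, 32
The largest element is 32.

32


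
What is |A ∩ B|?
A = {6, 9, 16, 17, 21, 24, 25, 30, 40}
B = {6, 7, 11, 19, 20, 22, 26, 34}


Set A = {6, 9, 16, 17, 21, 24, 25, 30, 40}
Set B = {6, 7, 11, 19, 20, 22, 26, 34}
A ∩ B = {6}
|A ∩ B| = 1

1


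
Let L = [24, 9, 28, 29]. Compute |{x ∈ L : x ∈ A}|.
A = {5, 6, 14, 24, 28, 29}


Set A = {5, 6, 14, 24, 28, 29}
Candidates: [24, 9, 28, 29]
Check each candidate:
24 ∈ A, 9 ∉ A, 28 ∈ A, 29 ∈ A
Count of candidates in A: 3

3


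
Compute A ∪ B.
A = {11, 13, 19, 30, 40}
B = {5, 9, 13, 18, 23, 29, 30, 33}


Set A = {11, 13, 19, 30, 40}
Set B = {5, 9, 13, 18, 23, 29, 30, 33}
A ∪ B includes all elements in either set.
Elements from A: {11, 13, 19, 30, 40}
Elements from B not already included: {5, 9, 18, 23, 29, 33}
A ∪ B = {5, 9, 11, 13, 18, 19, 23, 29, 30, 33, 40}

{5, 9, 11, 13, 18, 19, 23, 29, 30, 33, 40}


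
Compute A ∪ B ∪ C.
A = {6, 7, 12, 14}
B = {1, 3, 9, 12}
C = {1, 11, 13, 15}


Set A = {6, 7, 12, 14}
Set B = {1, 3, 9, 12}
Set C = {1, 11, 13, 15}
First, A ∪ B = {1, 3, 6, 7, 9, 12, 14}
Then, (A ∪ B) ∪ C = {1, 3, 6, 7, 9, 11, 12, 13, 14, 15}

{1, 3, 6, 7, 9, 11, 12, 13, 14, 15}


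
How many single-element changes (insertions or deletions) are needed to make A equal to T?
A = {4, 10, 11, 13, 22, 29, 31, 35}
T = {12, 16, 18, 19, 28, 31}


Set A = {4, 10, 11, 13, 22, 29, 31, 35}
Set T = {12, 16, 18, 19, 28, 31}
Elements to remove from A (in A, not in T): {4, 10, 11, 13, 22, 29, 35} → 7 removals
Elements to add to A (in T, not in A): {12, 16, 18, 19, 28} → 5 additions
Total edits = 7 + 5 = 12

12


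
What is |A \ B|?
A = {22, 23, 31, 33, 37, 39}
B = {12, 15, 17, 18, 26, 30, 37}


Set A = {22, 23, 31, 33, 37, 39}
Set B = {12, 15, 17, 18, 26, 30, 37}
A \ B = {22, 23, 31, 33, 39}
|A \ B| = 5

5


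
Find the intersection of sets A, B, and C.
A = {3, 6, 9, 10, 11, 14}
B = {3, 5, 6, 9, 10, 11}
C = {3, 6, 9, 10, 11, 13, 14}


Set A = {3, 6, 9, 10, 11, 14}
Set B = {3, 5, 6, 9, 10, 11}
Set C = {3, 6, 9, 10, 11, 13, 14}
First, A ∩ B = {3, 6, 9, 10, 11}
Then, (A ∩ B) ∩ C = {3, 6, 9, 10, 11}

{3, 6, 9, 10, 11}


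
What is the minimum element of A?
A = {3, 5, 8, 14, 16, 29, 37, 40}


Set A = {3, 5, 8, 14, 16, 29, 37, 40}
Elements in ascending order: 3, 5, 8, 14, 16, 29, 37, 40
The smallest element is 3.

3


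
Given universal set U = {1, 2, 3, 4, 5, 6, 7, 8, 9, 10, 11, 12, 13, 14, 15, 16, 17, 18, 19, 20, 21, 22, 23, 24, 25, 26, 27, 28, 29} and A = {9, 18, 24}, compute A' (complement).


Universal set U = {1, 2, 3, 4, 5, 6, 7, 8, 9, 10, 11, 12, 13, 14, 15, 16, 17, 18, 19, 20, 21, 22, 23, 24, 25, 26, 27, 28, 29}
Set A = {9, 18, 24}
A' = U \ A = elements in U but not in A
Checking each element of U:
1 (not in A, include), 2 (not in A, include), 3 (not in A, include), 4 (not in A, include), 5 (not in A, include), 6 (not in A, include), 7 (not in A, include), 8 (not in A, include), 9 (in A, exclude), 10 (not in A, include), 11 (not in A, include), 12 (not in A, include), 13 (not in A, include), 14 (not in A, include), 15 (not in A, include), 16 (not in A, include), 17 (not in A, include), 18 (in A, exclude), 19 (not in A, include), 20 (not in A, include), 21 (not in A, include), 22 (not in A, include), 23 (not in A, include), 24 (in A, exclude), 25 (not in A, include), 26 (not in A, include), 27 (not in A, include), 28 (not in A, include), 29 (not in A, include)
A' = {1, 2, 3, 4, 5, 6, 7, 8, 10, 11, 12, 13, 14, 15, 16, 17, 19, 20, 21, 22, 23, 25, 26, 27, 28, 29}

{1, 2, 3, 4, 5, 6, 7, 8, 10, 11, 12, 13, 14, 15, 16, 17, 19, 20, 21, 22, 23, 25, 26, 27, 28, 29}


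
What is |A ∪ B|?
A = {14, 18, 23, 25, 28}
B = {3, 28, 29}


Set A = {14, 18, 23, 25, 28}, |A| = 5
Set B = {3, 28, 29}, |B| = 3
A ∩ B = {28}, |A ∩ B| = 1
|A ∪ B| = |A| + |B| - |A ∩ B| = 5 + 3 - 1 = 7

7


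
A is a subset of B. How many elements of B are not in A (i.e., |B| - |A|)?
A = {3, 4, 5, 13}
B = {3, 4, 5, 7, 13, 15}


Set A = {3, 4, 5, 13}, |A| = 4
Set B = {3, 4, 5, 7, 13, 15}, |B| = 6
Since A ⊆ B: B \ A = {7, 15}
|B| - |A| = 6 - 4 = 2

2


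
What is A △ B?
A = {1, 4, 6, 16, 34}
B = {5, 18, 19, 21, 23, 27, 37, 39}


Set A = {1, 4, 6, 16, 34}
Set B = {5, 18, 19, 21, 23, 27, 37, 39}
A △ B = (A \ B) ∪ (B \ A)
Elements in A but not B: {1, 4, 6, 16, 34}
Elements in B but not A: {5, 18, 19, 21, 23, 27, 37, 39}
A △ B = {1, 4, 5, 6, 16, 18, 19, 21, 23, 27, 34, 37, 39}

{1, 4, 5, 6, 16, 18, 19, 21, 23, 27, 34, 37, 39}


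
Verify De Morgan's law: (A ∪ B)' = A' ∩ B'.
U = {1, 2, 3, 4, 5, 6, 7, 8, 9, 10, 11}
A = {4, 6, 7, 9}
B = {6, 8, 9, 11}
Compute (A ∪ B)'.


U = {1, 2, 3, 4, 5, 6, 7, 8, 9, 10, 11}
A = {4, 6, 7, 9}, B = {6, 8, 9, 11}
A ∪ B = {4, 6, 7, 8, 9, 11}
(A ∪ B)' = U \ (A ∪ B) = {1, 2, 3, 5, 10}
Verification via A' ∩ B': A' = {1, 2, 3, 5, 8, 10, 11}, B' = {1, 2, 3, 4, 5, 7, 10}
A' ∩ B' = {1, 2, 3, 5, 10} ✓

{1, 2, 3, 5, 10}


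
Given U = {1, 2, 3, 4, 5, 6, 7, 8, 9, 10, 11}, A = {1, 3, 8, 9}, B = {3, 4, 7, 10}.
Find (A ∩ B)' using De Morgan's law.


U = {1, 2, 3, 4, 5, 6, 7, 8, 9, 10, 11}
A = {1, 3, 8, 9}, B = {3, 4, 7, 10}
A ∩ B = {3}
(A ∩ B)' = U \ (A ∩ B) = {1, 2, 4, 5, 6, 7, 8, 9, 10, 11}
Verification via A' ∪ B': A' = {2, 4, 5, 6, 7, 10, 11}, B' = {1, 2, 5, 6, 8, 9, 11}
A' ∪ B' = {1, 2, 4, 5, 6, 7, 8, 9, 10, 11} ✓

{1, 2, 4, 5, 6, 7, 8, 9, 10, 11}


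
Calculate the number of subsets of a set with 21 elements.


The set has 21 elements.
The power set contains all possible subsets.
|P(A)| = 2^|A| = 2^21 = 2097152

2097152


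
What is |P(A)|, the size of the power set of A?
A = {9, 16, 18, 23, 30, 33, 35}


Set A = {9, 16, 18, 23, 30, 33, 35}
|A| = 7
The power set P(A) contains all subsets of A.
|P(A)| = 2^|A| = 2^7 = 128

128


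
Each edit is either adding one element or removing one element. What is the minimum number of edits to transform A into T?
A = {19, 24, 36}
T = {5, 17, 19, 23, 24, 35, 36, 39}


Set A = {19, 24, 36}
Set T = {5, 17, 19, 23, 24, 35, 36, 39}
Elements to remove from A (in A, not in T): {} → 0 removals
Elements to add to A (in T, not in A): {5, 17, 23, 35, 39} → 5 additions
Total edits = 0 + 5 = 5

5


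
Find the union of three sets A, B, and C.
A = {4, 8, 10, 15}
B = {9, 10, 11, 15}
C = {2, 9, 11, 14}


Set A = {4, 8, 10, 15}
Set B = {9, 10, 11, 15}
Set C = {2, 9, 11, 14}
First, A ∪ B = {4, 8, 9, 10, 11, 15}
Then, (A ∪ B) ∪ C = {2, 4, 8, 9, 10, 11, 14, 15}

{2, 4, 8, 9, 10, 11, 14, 15}


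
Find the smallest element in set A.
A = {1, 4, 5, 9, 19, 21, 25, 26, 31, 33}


Set A = {1, 4, 5, 9, 19, 21, 25, 26, 31, 33}
Elements in ascending order: 1, 4, 5, 9, 19, 21, 25, 26, 31, 33
The smallest element is 1.

1


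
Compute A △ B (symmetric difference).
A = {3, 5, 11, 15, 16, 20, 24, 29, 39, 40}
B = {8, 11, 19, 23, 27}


Set A = {3, 5, 11, 15, 16, 20, 24, 29, 39, 40}
Set B = {8, 11, 19, 23, 27}
A △ B = (A \ B) ∪ (B \ A)
Elements in A but not B: {3, 5, 15, 16, 20, 24, 29, 39, 40}
Elements in B but not A: {8, 19, 23, 27}
A △ B = {3, 5, 8, 15, 16, 19, 20, 23, 24, 27, 29, 39, 40}

{3, 5, 8, 15, 16, 19, 20, 23, 24, 27, 29, 39, 40}


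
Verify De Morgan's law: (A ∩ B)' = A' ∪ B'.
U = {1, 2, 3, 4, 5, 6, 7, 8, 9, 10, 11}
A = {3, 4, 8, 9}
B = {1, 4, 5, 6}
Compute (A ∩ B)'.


U = {1, 2, 3, 4, 5, 6, 7, 8, 9, 10, 11}
A = {3, 4, 8, 9}, B = {1, 4, 5, 6}
A ∩ B = {4}
(A ∩ B)' = U \ (A ∩ B) = {1, 2, 3, 5, 6, 7, 8, 9, 10, 11}
Verification via A' ∪ B': A' = {1, 2, 5, 6, 7, 10, 11}, B' = {2, 3, 7, 8, 9, 10, 11}
A' ∪ B' = {1, 2, 3, 5, 6, 7, 8, 9, 10, 11} ✓

{1, 2, 3, 5, 6, 7, 8, 9, 10, 11}


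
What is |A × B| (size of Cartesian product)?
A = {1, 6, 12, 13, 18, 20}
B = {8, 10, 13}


Set A = {1, 6, 12, 13, 18, 20} has 6 elements.
Set B = {8, 10, 13} has 3 elements.
|A × B| = |A| × |B| = 6 × 3 = 18

18


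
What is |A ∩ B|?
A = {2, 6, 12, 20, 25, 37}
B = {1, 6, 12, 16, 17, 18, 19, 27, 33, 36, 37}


Set A = {2, 6, 12, 20, 25, 37}
Set B = {1, 6, 12, 16, 17, 18, 19, 27, 33, 36, 37}
A ∩ B = {6, 12, 37}
|A ∩ B| = 3

3


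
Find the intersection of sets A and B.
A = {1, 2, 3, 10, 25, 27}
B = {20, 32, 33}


Set A = {1, 2, 3, 10, 25, 27}
Set B = {20, 32, 33}
A ∩ B includes only elements in both sets.
Check each element of A against B:
1 ✗, 2 ✗, 3 ✗, 10 ✗, 25 ✗, 27 ✗
A ∩ B = {}

{}


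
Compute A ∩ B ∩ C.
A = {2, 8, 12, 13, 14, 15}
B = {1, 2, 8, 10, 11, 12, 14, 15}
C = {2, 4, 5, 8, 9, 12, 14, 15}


Set A = {2, 8, 12, 13, 14, 15}
Set B = {1, 2, 8, 10, 11, 12, 14, 15}
Set C = {2, 4, 5, 8, 9, 12, 14, 15}
First, A ∩ B = {2, 8, 12, 14, 15}
Then, (A ∩ B) ∩ C = {2, 8, 12, 14, 15}

{2, 8, 12, 14, 15}


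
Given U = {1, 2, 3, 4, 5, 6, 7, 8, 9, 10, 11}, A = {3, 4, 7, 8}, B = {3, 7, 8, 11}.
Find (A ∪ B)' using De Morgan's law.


U = {1, 2, 3, 4, 5, 6, 7, 8, 9, 10, 11}
A = {3, 4, 7, 8}, B = {3, 7, 8, 11}
A ∪ B = {3, 4, 7, 8, 11}
(A ∪ B)' = U \ (A ∪ B) = {1, 2, 5, 6, 9, 10}
Verification via A' ∩ B': A' = {1, 2, 5, 6, 9, 10, 11}, B' = {1, 2, 4, 5, 6, 9, 10}
A' ∩ B' = {1, 2, 5, 6, 9, 10} ✓

{1, 2, 5, 6, 9, 10}


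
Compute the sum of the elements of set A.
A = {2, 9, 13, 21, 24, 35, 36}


Set A = {2, 9, 13, 21, 24, 35, 36}
Sum = 2 + 9 + 13 + 21 + 24 + 35 + 36 = 140

140


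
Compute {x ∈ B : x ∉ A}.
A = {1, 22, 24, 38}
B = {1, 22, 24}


Set A = {1, 22, 24, 38}
Set B = {1, 22, 24}
Check each element of B against A:
1 ∈ A, 22 ∈ A, 24 ∈ A
Elements of B not in A: {}

{}


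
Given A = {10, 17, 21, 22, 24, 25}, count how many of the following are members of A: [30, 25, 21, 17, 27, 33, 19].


Set A = {10, 17, 21, 22, 24, 25}
Candidates: [30, 25, 21, 17, 27, 33, 19]
Check each candidate:
30 ∉ A, 25 ∈ A, 21 ∈ A, 17 ∈ A, 27 ∉ A, 33 ∉ A, 19 ∉ A
Count of candidates in A: 3

3


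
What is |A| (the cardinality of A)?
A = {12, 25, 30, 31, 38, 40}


Set A = {12, 25, 30, 31, 38, 40}
Listing elements: 12, 25, 30, 31, 38, 40
Counting: 6 elements
|A| = 6

6


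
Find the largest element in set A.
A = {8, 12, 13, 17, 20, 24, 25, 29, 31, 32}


Set A = {8, 12, 13, 17, 20, 24, 25, 29, 31, 32}
Elements in ascending order: 8, 12, 13, 17, 20, 24, 25, 29, 31, 32
The largest element is 32.

32


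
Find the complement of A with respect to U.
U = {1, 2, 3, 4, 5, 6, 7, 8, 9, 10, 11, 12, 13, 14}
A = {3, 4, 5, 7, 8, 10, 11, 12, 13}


Universal set U = {1, 2, 3, 4, 5, 6, 7, 8, 9, 10, 11, 12, 13, 14}
Set A = {3, 4, 5, 7, 8, 10, 11, 12, 13}
A' = U \ A = elements in U but not in A
Checking each element of U:
1 (not in A, include), 2 (not in A, include), 3 (in A, exclude), 4 (in A, exclude), 5 (in A, exclude), 6 (not in A, include), 7 (in A, exclude), 8 (in A, exclude), 9 (not in A, include), 10 (in A, exclude), 11 (in A, exclude), 12 (in A, exclude), 13 (in A, exclude), 14 (not in A, include)
A' = {1, 2, 6, 9, 14}

{1, 2, 6, 9, 14}


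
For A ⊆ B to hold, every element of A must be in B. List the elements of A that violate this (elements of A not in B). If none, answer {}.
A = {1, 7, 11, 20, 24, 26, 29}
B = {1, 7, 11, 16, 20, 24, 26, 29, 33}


Set A = {1, 7, 11, 20, 24, 26, 29}
Set B = {1, 7, 11, 16, 20, 24, 26, 29, 33}
Check each element of A against B:
1 ∈ B, 7 ∈ B, 11 ∈ B, 20 ∈ B, 24 ∈ B, 26 ∈ B, 29 ∈ B
Elements of A not in B: {}

{}


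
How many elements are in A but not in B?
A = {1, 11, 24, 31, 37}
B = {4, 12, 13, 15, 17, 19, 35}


Set A = {1, 11, 24, 31, 37}
Set B = {4, 12, 13, 15, 17, 19, 35}
A \ B = {1, 11, 24, 31, 37}
|A \ B| = 5

5


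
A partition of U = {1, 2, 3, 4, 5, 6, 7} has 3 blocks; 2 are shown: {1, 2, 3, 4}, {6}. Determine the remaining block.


U = {1, 2, 3, 4, 5, 6, 7}
Shown blocks: {1, 2, 3, 4}, {6}
A partition's blocks are pairwise disjoint and cover U, so the missing block = U \ (union of shown blocks).
Union of shown blocks: {1, 2, 3, 4, 6}
Missing block = U \ (union) = {5, 7}

{5, 7}


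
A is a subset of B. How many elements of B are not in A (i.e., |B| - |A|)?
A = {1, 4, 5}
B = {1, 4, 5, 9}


Set A = {1, 4, 5}, |A| = 3
Set B = {1, 4, 5, 9}, |B| = 4
Since A ⊆ B: B \ A = {9}
|B| - |A| = 4 - 3 = 1

1


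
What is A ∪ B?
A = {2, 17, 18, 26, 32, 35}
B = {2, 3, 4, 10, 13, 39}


Set A = {2, 17, 18, 26, 32, 35}
Set B = {2, 3, 4, 10, 13, 39}
A ∪ B includes all elements in either set.
Elements from A: {2, 17, 18, 26, 32, 35}
Elements from B not already included: {3, 4, 10, 13, 39}
A ∪ B = {2, 3, 4, 10, 13, 17, 18, 26, 32, 35, 39}

{2, 3, 4, 10, 13, 17, 18, 26, 32, 35, 39}


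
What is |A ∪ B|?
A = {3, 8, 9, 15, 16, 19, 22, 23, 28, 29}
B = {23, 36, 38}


Set A = {3, 8, 9, 15, 16, 19, 22, 23, 28, 29}, |A| = 10
Set B = {23, 36, 38}, |B| = 3
A ∩ B = {23}, |A ∩ B| = 1
|A ∪ B| = |A| + |B| - |A ∩ B| = 10 + 3 - 1 = 12

12


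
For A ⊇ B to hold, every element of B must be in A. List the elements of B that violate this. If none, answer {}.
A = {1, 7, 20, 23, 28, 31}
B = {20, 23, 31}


Set A = {1, 7, 20, 23, 28, 31}
Set B = {20, 23, 31}
Check each element of B against A:
20 ∈ A, 23 ∈ A, 31 ∈ A
Elements of B not in A: {}

{}


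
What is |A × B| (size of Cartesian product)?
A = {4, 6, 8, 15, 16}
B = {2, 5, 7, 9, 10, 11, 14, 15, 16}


Set A = {4, 6, 8, 15, 16} has 5 elements.
Set B = {2, 5, 7, 9, 10, 11, 14, 15, 16} has 9 elements.
|A × B| = |A| × |B| = 5 × 9 = 45

45


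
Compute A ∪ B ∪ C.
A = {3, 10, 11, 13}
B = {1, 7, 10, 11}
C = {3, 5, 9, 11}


Set A = {3, 10, 11, 13}
Set B = {1, 7, 10, 11}
Set C = {3, 5, 9, 11}
First, A ∪ B = {1, 3, 7, 10, 11, 13}
Then, (A ∪ B) ∪ C = {1, 3, 5, 7, 9, 10, 11, 13}

{1, 3, 5, 7, 9, 10, 11, 13}


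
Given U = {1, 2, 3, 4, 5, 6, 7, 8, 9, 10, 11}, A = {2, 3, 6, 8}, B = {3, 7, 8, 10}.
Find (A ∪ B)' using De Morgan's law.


U = {1, 2, 3, 4, 5, 6, 7, 8, 9, 10, 11}
A = {2, 3, 6, 8}, B = {3, 7, 8, 10}
A ∪ B = {2, 3, 6, 7, 8, 10}
(A ∪ B)' = U \ (A ∪ B) = {1, 4, 5, 9, 11}
Verification via A' ∩ B': A' = {1, 4, 5, 7, 9, 10, 11}, B' = {1, 2, 4, 5, 6, 9, 11}
A' ∩ B' = {1, 4, 5, 9, 11} ✓

{1, 4, 5, 9, 11}


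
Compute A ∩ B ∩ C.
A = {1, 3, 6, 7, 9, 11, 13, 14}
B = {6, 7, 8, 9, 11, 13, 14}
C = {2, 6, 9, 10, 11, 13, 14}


Set A = {1, 3, 6, 7, 9, 11, 13, 14}
Set B = {6, 7, 8, 9, 11, 13, 14}
Set C = {2, 6, 9, 10, 11, 13, 14}
First, A ∩ B = {6, 7, 9, 11, 13, 14}
Then, (A ∩ B) ∩ C = {6, 9, 11, 13, 14}

{6, 9, 11, 13, 14}


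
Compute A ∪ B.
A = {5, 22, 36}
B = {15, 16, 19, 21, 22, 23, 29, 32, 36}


Set A = {5, 22, 36}
Set B = {15, 16, 19, 21, 22, 23, 29, 32, 36}
A ∪ B includes all elements in either set.
Elements from A: {5, 22, 36}
Elements from B not already included: {15, 16, 19, 21, 23, 29, 32}
A ∪ B = {5, 15, 16, 19, 21, 22, 23, 29, 32, 36}

{5, 15, 16, 19, 21, 22, 23, 29, 32, 36}


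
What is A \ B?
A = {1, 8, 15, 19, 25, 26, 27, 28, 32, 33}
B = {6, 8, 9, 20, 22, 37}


Set A = {1, 8, 15, 19, 25, 26, 27, 28, 32, 33}
Set B = {6, 8, 9, 20, 22, 37}
A \ B includes elements in A that are not in B.
Check each element of A:
1 (not in B, keep), 8 (in B, remove), 15 (not in B, keep), 19 (not in B, keep), 25 (not in B, keep), 26 (not in B, keep), 27 (not in B, keep), 28 (not in B, keep), 32 (not in B, keep), 33 (not in B, keep)
A \ B = {1, 15, 19, 25, 26, 27, 28, 32, 33}

{1, 15, 19, 25, 26, 27, 28, 32, 33}


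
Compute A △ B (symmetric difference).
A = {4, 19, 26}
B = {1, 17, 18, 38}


Set A = {4, 19, 26}
Set B = {1, 17, 18, 38}
A △ B = (A \ B) ∪ (B \ A)
Elements in A but not B: {4, 19, 26}
Elements in B but not A: {1, 17, 18, 38}
A △ B = {1, 4, 17, 18, 19, 26, 38}

{1, 4, 17, 18, 19, 26, 38}


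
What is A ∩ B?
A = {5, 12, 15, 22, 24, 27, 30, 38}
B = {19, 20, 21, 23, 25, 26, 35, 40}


Set A = {5, 12, 15, 22, 24, 27, 30, 38}
Set B = {19, 20, 21, 23, 25, 26, 35, 40}
A ∩ B includes only elements in both sets.
Check each element of A against B:
5 ✗, 12 ✗, 15 ✗, 22 ✗, 24 ✗, 27 ✗, 30 ✗, 38 ✗
A ∩ B = {}

{}


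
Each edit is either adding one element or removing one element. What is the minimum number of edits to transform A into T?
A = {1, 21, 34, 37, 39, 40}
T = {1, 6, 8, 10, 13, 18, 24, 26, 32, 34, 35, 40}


Set A = {1, 21, 34, 37, 39, 40}
Set T = {1, 6, 8, 10, 13, 18, 24, 26, 32, 34, 35, 40}
Elements to remove from A (in A, not in T): {21, 37, 39} → 3 removals
Elements to add to A (in T, not in A): {6, 8, 10, 13, 18, 24, 26, 32, 35} → 9 additions
Total edits = 3 + 9 = 12

12


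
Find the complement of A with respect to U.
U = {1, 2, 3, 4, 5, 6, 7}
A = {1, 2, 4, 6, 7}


Universal set U = {1, 2, 3, 4, 5, 6, 7}
Set A = {1, 2, 4, 6, 7}
A' = U \ A = elements in U but not in A
Checking each element of U:
1 (in A, exclude), 2 (in A, exclude), 3 (not in A, include), 4 (in A, exclude), 5 (not in A, include), 6 (in A, exclude), 7 (in A, exclude)
A' = {3, 5}

{3, 5}


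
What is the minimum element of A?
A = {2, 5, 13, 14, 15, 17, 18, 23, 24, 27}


Set A = {2, 5, 13, 14, 15, 17, 18, 23, 24, 27}
Elements in ascending order: 2, 5, 13, 14, 15, 17, 18, 23, 24, 27
The smallest element is 2.

2


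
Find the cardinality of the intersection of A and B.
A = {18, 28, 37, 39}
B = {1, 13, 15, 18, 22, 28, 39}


Set A = {18, 28, 37, 39}
Set B = {1, 13, 15, 18, 22, 28, 39}
A ∩ B = {18, 28, 39}
|A ∩ B| = 3

3


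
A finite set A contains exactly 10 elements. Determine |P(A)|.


The set has 10 elements.
The power set contains all possible subsets.
|P(A)| = 2^|A| = 2^10 = 1024

1024


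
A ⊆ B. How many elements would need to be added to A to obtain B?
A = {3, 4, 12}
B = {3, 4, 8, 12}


Set A = {3, 4, 12}, |A| = 3
Set B = {3, 4, 8, 12}, |B| = 4
Since A ⊆ B: B \ A = {8}
|B| - |A| = 4 - 3 = 1

1


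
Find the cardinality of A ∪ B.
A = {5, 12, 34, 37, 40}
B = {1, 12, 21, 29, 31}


Set A = {5, 12, 34, 37, 40}, |A| = 5
Set B = {1, 12, 21, 29, 31}, |B| = 5
A ∩ B = {12}, |A ∩ B| = 1
|A ∪ B| = |A| + |B| - |A ∩ B| = 5 + 5 - 1 = 9

9


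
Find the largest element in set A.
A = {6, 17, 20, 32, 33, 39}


Set A = {6, 17, 20, 32, 33, 39}
Elements in ascending order: 6, 17, 20, 32, 33, 39
The largest element is 39.

39


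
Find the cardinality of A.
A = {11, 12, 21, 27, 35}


Set A = {11, 12, 21, 27, 35}
Listing elements: 11, 12, 21, 27, 35
Counting: 5 elements
|A| = 5

5


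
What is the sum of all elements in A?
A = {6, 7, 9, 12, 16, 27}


Set A = {6, 7, 9, 12, 16, 27}
Sum = 6 + 7 + 9 + 12 + 16 + 27 = 77

77


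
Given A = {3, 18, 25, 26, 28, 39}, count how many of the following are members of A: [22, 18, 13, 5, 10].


Set A = {3, 18, 25, 26, 28, 39}
Candidates: [22, 18, 13, 5, 10]
Check each candidate:
22 ∉ A, 18 ∈ A, 13 ∉ A, 5 ∉ A, 10 ∉ A
Count of candidates in A: 1

1


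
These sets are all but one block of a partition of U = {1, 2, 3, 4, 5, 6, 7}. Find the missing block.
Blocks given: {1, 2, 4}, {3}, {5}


U = {1, 2, 3, 4, 5, 6, 7}
Shown blocks: {1, 2, 4}, {3}, {5}
A partition's blocks are pairwise disjoint and cover U, so the missing block = U \ (union of shown blocks).
Union of shown blocks: {1, 2, 3, 4, 5}
Missing block = U \ (union) = {6, 7}

{6, 7}


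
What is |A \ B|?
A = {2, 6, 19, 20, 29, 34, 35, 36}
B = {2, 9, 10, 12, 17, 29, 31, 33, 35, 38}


Set A = {2, 6, 19, 20, 29, 34, 35, 36}
Set B = {2, 9, 10, 12, 17, 29, 31, 33, 35, 38}
A \ B = {6, 19, 20, 34, 36}
|A \ B| = 5

5


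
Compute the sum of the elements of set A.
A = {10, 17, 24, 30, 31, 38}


Set A = {10, 17, 24, 30, 31, 38}
Sum = 10 + 17 + 24 + 30 + 31 + 38 = 150

150


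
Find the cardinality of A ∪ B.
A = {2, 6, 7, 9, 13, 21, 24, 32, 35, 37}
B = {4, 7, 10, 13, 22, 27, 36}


Set A = {2, 6, 7, 9, 13, 21, 24, 32, 35, 37}, |A| = 10
Set B = {4, 7, 10, 13, 22, 27, 36}, |B| = 7
A ∩ B = {7, 13}, |A ∩ B| = 2
|A ∪ B| = |A| + |B| - |A ∩ B| = 10 + 7 - 2 = 15

15


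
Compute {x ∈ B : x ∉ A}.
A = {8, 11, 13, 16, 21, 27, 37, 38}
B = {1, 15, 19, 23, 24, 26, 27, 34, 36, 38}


Set A = {8, 11, 13, 16, 21, 27, 37, 38}
Set B = {1, 15, 19, 23, 24, 26, 27, 34, 36, 38}
Check each element of B against A:
1 ∉ A (include), 15 ∉ A (include), 19 ∉ A (include), 23 ∉ A (include), 24 ∉ A (include), 26 ∉ A (include), 27 ∈ A, 34 ∉ A (include), 36 ∉ A (include), 38 ∈ A
Elements of B not in A: {1, 15, 19, 23, 24, 26, 34, 36}

{1, 15, 19, 23, 24, 26, 34, 36}


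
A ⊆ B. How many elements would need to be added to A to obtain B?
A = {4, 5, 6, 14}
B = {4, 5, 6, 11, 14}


Set A = {4, 5, 6, 14}, |A| = 4
Set B = {4, 5, 6, 11, 14}, |B| = 5
Since A ⊆ B: B \ A = {11}
|B| - |A| = 5 - 4 = 1

1


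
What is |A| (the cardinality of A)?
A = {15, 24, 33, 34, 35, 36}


Set A = {15, 24, 33, 34, 35, 36}
Listing elements: 15, 24, 33, 34, 35, 36
Counting: 6 elements
|A| = 6

6


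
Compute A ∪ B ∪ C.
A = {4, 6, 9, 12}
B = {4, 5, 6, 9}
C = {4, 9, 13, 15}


Set A = {4, 6, 9, 12}
Set B = {4, 5, 6, 9}
Set C = {4, 9, 13, 15}
First, A ∪ B = {4, 5, 6, 9, 12}
Then, (A ∪ B) ∪ C = {4, 5, 6, 9, 12, 13, 15}

{4, 5, 6, 9, 12, 13, 15}


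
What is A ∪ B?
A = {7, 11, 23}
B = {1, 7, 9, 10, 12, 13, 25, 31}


Set A = {7, 11, 23}
Set B = {1, 7, 9, 10, 12, 13, 25, 31}
A ∪ B includes all elements in either set.
Elements from A: {7, 11, 23}
Elements from B not already included: {1, 9, 10, 12, 13, 25, 31}
A ∪ B = {1, 7, 9, 10, 11, 12, 13, 23, 25, 31}

{1, 7, 9, 10, 11, 12, 13, 23, 25, 31}


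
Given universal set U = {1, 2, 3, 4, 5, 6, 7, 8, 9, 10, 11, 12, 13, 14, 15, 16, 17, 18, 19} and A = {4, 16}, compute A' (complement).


Universal set U = {1, 2, 3, 4, 5, 6, 7, 8, 9, 10, 11, 12, 13, 14, 15, 16, 17, 18, 19}
Set A = {4, 16}
A' = U \ A = elements in U but not in A
Checking each element of U:
1 (not in A, include), 2 (not in A, include), 3 (not in A, include), 4 (in A, exclude), 5 (not in A, include), 6 (not in A, include), 7 (not in A, include), 8 (not in A, include), 9 (not in A, include), 10 (not in A, include), 11 (not in A, include), 12 (not in A, include), 13 (not in A, include), 14 (not in A, include), 15 (not in A, include), 16 (in A, exclude), 17 (not in A, include), 18 (not in A, include), 19 (not in A, include)
A' = {1, 2, 3, 5, 6, 7, 8, 9, 10, 11, 12, 13, 14, 15, 17, 18, 19}

{1, 2, 3, 5, 6, 7, 8, 9, 10, 11, 12, 13, 14, 15, 17, 18, 19}


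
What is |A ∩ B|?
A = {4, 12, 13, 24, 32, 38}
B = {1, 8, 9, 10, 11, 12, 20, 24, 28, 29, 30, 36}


Set A = {4, 12, 13, 24, 32, 38}
Set B = {1, 8, 9, 10, 11, 12, 20, 24, 28, 29, 30, 36}
A ∩ B = {12, 24}
|A ∩ B| = 2

2


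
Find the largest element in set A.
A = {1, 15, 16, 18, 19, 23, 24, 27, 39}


Set A = {1, 15, 16, 18, 19, 23, 24, 27, 39}
Elements in ascending order: 1, 15, 16, 18, 19, 23, 24, 27, 39
The largest element is 39.

39


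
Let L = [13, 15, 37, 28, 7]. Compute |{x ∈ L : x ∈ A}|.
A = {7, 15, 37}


Set A = {7, 15, 37}
Candidates: [13, 15, 37, 28, 7]
Check each candidate:
13 ∉ A, 15 ∈ A, 37 ∈ A, 28 ∉ A, 7 ∈ A
Count of candidates in A: 3

3
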